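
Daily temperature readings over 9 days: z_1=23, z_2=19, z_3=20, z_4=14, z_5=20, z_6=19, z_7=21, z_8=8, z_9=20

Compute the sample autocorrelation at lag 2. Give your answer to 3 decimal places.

0.043

Mean z̄ = (23 + 19 + 20 + 14 + 20 + 19 + 21 + 8 + 20)/9 = 18.2222
Σ(z_t−z̄)(z_{t+2}−z̄) = (8.4938) + (-3.2840) + (3.1605) + (-3.2840) + (4.9383) + (-7.9506) + (4.9383) = 7.0123
Denominator Σ(z_t−z̄)² = 163.5556
r_2 = 7.0123 / 163.5556 = 0.043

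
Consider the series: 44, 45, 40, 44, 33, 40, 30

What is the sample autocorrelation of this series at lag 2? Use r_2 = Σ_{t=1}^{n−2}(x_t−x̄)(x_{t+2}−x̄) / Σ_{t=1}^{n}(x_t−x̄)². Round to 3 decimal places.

0.430

Mean x̄ = (44 + 45 + 40 + 44 + 33 + 40 + 30)/7 = 39.4286
Deviations from mean: 4.5714, 5.5714, 0.5714, 4.5714, -6.4286, 0.5714, -9.4286
Σ(x_t−x̄)(x_{t+2}−x̄) = (2.6122) + (25.4694) + (-3.6735) + (2.6122) + (60.6122) = 87.6327
Denominator Σ(x_t−x̄)² = 203.7143
r_2 = 87.6327 / 203.7143 = 0.430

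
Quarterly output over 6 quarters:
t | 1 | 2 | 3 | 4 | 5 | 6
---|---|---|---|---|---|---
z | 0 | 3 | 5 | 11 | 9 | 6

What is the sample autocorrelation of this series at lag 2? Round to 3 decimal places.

-0.137

Mean z̄ = (0 + 3 + 5 + 11 + 9 + 6)/6 = 5.6667
Deviations from mean: -5.6667, -2.6667, -0.6667, 5.3333, 3.3333, 0.3333
Σ(z_t−z̄)(z_{t+2}−z̄) = (3.7778) + (-14.2222) + (-2.2222) + (1.7778) = -10.8889
Denominator Σ(z_t−z̄)² = 79.3333
r_2 = -10.8889 / 79.3333 = -0.137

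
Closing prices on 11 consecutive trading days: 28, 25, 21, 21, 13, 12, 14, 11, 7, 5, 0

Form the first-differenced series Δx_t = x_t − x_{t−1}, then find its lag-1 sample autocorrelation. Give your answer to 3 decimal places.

First differences Δx: -3, -4, 0, -8, -1, 2, -3, -4, -2, -5
Mean of differences = -2.8000
Numerator Σ(Δx_t−Δx̄)(Δx_{t+1}−Δx̄) = -21.8400
Denominator Σ(Δx_t−Δx̄)² = 69.6000
r_1(Δx) = -21.8400 / 69.6000 = -0.314

-0.314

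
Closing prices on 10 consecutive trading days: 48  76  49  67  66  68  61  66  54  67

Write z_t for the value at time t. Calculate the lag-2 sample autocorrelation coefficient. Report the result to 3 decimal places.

Mean z̄ = (48 + 76 + 49 + 67 + 66 + 68 + 61 + 66 + 54 + 67)/10 = 62.2000
Numerator Σ_{t=1}^{8}(z_t−z̄)(z_{t+2}−z̄) = 276.9200
Denominator Σ(z_t−z̄)² = 743.6000
r_2 = 276.9200 / 743.6000 = 0.372

0.372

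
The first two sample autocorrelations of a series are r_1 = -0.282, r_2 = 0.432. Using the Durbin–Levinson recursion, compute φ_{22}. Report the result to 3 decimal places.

φ_{22} = (r_2 − r_1²) / (1 − r_1²)
r_1² = (-0.282)² = 0.079524
Numerator = 0.432 − 0.0795 = 0.3525; denominator = 1 − 0.0795 = 0.9205
φ_{22} = 0.3525 / 0.9205 = 0.383

0.383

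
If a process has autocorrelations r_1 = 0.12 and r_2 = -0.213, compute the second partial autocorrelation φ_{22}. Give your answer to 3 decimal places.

φ_{22} = (r_2 − r_1²) / (1 − r_1²)
r_1² = (0.12)² = 0.0144
Numerator = -0.213 − 0.0144 = -0.2274; denominator = 1 − 0.0144 = 0.9856
φ_{22} = -0.2274 / 0.9856 = -0.231

-0.231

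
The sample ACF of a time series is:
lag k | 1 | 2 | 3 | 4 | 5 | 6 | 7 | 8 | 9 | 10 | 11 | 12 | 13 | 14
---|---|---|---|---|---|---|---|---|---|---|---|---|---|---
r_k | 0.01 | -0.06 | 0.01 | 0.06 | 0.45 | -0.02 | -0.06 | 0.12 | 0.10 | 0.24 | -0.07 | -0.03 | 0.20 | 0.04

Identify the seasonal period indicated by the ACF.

5

The largest autocorrelation is r_5 = 0.45, with a weaker echo at lag 10 (0.24); the remaining lags stay at or below 0.20.
The dominant spike at lag 5 indicates a seasonal period of 5.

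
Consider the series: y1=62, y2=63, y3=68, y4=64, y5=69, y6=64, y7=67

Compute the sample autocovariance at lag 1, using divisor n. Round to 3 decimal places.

-1.991

Mean ȳ = (62 + 63 + 68 + 64 + 69 + 64 + 67)/7 = 65.2857
Deviations: -3.2857, -2.2857, 2.7143, -1.2857, 3.7143, -1.2857, 1.7143
Σ_{t=1}^{6}(y_t−ȳ)(y_{t+1}−ȳ) = -13.9388
γ_1 = -13.9388 / 7 = -1.991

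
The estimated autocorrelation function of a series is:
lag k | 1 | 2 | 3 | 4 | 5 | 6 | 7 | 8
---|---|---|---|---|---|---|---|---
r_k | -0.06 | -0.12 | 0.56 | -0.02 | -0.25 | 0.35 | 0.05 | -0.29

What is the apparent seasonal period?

3

The largest autocorrelation is r_3 = 0.56, with a weaker echo at lag 6 (0.35); the remaining lags stay at or below 0.05.
The dominant spike at lag 3 indicates a seasonal period of 3.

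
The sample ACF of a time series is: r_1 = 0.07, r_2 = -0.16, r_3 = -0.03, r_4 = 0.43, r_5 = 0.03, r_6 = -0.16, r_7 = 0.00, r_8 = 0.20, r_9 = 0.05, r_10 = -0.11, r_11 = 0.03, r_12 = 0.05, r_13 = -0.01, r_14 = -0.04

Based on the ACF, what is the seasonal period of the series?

4

The largest autocorrelation is r_4 = 0.43, with a weaker echo at lag 8 (0.20); the remaining lags stay at or below 0.07.
The dominant spike at lag 4 indicates a seasonal period of 4.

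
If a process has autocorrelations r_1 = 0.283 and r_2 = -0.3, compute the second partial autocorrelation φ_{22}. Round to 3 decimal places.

-0.413

φ_{22} = (r_2 − r_1²) / (1 − r_1²)
r_1² = (0.283)² = 0.080089
Numerator = -0.3 − 0.0801 = -0.3801; denominator = 1 − 0.0801 = 0.9199
φ_{22} = -0.3801 / 0.9199 = -0.413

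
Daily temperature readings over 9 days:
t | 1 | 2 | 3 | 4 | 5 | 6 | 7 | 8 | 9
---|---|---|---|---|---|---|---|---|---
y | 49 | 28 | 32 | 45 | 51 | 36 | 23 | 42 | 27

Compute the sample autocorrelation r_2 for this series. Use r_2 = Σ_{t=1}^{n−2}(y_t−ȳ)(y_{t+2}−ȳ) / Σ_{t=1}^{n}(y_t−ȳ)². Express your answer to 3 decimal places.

Mean ȳ = (49 + 28 + 32 + 45 + 51 + 36 + 23 + 42 + 27)/9 = 37.0000
Σ(y_t−ȳ)(y_{t+2}−ȳ) = (-60.0000) + (-72.0000) + (-70.0000) + (-8.0000) + (-196.0000) + (-5.0000) + (140.0000) = -271.0000
Denominator Σ(y_t−ȳ)² = 832.0000
r_2 = -271.0000 / 832.0000 = -0.326

-0.326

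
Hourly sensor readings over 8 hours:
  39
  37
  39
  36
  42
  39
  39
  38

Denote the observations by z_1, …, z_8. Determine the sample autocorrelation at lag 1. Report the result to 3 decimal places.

-0.452

Mean z̄ = (39 + 37 + 39 + 36 + 42 + 39 + 39 + 38)/8 = 38.6250
Deviations from mean: 0.3750, -1.6250, 0.3750, -2.6250, 3.3750, 0.3750, 0.3750, -0.6250
Σ(z_t−z̄)(z_{t+1}−z̄) = (-0.6094) + (-0.6094) + (-0.9844) + (-8.8594) + (1.2656) + (0.1406) + (-0.2344) = -9.8906
Denominator Σ(z_t−z̄)² = 21.8750
r_1 = -9.8906 / 21.8750 = -0.452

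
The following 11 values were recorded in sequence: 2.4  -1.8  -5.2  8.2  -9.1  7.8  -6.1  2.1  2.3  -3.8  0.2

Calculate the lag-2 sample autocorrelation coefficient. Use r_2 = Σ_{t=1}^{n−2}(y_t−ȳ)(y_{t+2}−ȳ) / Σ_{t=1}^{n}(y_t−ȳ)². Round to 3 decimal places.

0.437

Mean ȳ = (2.4 − 1.8 − 5.2 + 8.2 − 9.1 + 7.8 − 6.1 + 2.1 + 2.3 − 3.8 + 0.2)/11 = -0.2727
Numerator Σ_{t=1}^{9}(y_t−ȳ)(y_{t+2}−ȳ) = 134.2312
Denominator Σ(y_t−ȳ)² = 307.5018
r_2 = 134.2312 / 307.5018 = 0.437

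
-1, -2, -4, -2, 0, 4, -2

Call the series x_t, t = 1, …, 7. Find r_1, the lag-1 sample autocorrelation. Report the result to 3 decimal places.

0.132

Mean x̄ = (-1 − 2 − 4 − 2 + 0 + 4 − 2)/7 = -1.0000
Σ(x_t−x̄)(x_{t+1}−x̄) = (0.0000) + (3.0000) + (3.0000) + (-1.0000) + (5.0000) + (-5.0000) = 5.0000
Denominator Σ(x_t−x̄)² = 38.0000
r_1 = 5.0000 / 38.0000 = 0.132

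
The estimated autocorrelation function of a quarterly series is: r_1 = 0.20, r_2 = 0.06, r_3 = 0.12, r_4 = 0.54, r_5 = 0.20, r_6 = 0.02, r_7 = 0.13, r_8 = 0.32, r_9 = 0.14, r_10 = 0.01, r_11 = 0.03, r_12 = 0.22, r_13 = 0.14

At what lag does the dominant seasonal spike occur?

4

The largest autocorrelation is r_4 = 0.54, with weaker echoes at lags 8 (0.32) and 12 (0.22); the remaining lags stay at or below 0.20.
The dominant spike at lag 4 indicates a seasonal period of 4.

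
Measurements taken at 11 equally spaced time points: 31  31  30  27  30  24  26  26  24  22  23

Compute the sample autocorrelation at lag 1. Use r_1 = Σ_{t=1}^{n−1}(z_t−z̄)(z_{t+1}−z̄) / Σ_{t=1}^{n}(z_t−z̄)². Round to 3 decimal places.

Mean z̄ = (31 + 31 + 30 + 27 + 30 + 24 + 26 + 26 + 24 + 22 + 23)/11 = 26.7273
Numerator Σ_{t=1}^{10}(z_t−z̄)(z_{t+1}−z̄) = 60.1074
Denominator Σ(z_t−z̄)² = 110.1818
r_1 = 60.1074 / 110.1818 = 0.546

0.546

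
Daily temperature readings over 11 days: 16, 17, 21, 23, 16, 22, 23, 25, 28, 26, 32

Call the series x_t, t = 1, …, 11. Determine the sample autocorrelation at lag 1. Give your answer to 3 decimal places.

Mean x̄ = (16 + 17 + 21 + 23 + 16 + 22 + 23 + 25 + 28 + 26 + 32)/11 = 22.6364
Numerator Σ_{t=1}^{10}(x_t−x̄)(x_{t+1}−x̄) = 110.6860
Denominator Σ(x_t−x̄)² = 256.5455
r_1 = 110.6860 / 256.5455 = 0.431

0.431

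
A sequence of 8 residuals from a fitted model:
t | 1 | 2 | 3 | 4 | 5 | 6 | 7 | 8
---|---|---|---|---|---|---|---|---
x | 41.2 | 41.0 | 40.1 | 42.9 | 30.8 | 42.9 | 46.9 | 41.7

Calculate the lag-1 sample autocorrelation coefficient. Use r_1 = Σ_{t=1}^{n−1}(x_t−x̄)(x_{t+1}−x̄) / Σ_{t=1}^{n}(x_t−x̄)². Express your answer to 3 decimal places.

Mean x̄ = (41.2 + 41.0 + 40.1 + 42.9 + 30.8 + 42.9 + 46.9 + 41.7)/8 = 40.9375
Deviations from mean: 0.2625, 0.0625, -0.8375, 1.9625, -10.1375, 1.9625, 5.9625, 0.7625
Numerator Σ_{t=1}^{7}(x_t−x̄)(x_{t+1}−x̄) = -25.2214
Denominator Σ(x_t−x̄)² = 147.3788
r_1 = -25.2214 / 147.3788 = -0.171

-0.171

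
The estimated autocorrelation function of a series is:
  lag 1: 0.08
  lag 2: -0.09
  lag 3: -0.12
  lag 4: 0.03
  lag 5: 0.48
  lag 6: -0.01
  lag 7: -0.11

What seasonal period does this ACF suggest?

5

The largest autocorrelation is r_5 = 0.48; the remaining lags stay at or below 0.08.
The dominant spike at lag 5 indicates a seasonal period of 5.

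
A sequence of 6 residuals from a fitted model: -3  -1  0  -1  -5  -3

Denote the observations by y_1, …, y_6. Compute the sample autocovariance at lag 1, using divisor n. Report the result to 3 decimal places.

Mean ȳ = (-3 − 1 + 0 − 1 − 5 − 3)/6 = -2.1667
Σ_{t=1}^{5}(y_t−ȳ)(y_{t+1}−ȳ) = 3.1389
γ_1 = 3.1389 / 6 = 0.523

0.523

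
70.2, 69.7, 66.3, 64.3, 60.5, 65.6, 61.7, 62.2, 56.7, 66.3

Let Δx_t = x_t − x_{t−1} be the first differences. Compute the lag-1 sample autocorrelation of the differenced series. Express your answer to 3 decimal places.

First differences Δx: -0.5, -3.4, -2.0, -3.8, 5.1, -3.9, 0.5, -5.5, 9.6
Mean of differences = -0.4333
Numerator Σ(Δx_t−Δx̄)(Δx_{t+1}−Δx̄) = -86.4911
Denominator Σ(Δx_t−Δx̄)² = 192.4400
r_1(Δx) = -86.4911 / 192.4400 = -0.449

-0.449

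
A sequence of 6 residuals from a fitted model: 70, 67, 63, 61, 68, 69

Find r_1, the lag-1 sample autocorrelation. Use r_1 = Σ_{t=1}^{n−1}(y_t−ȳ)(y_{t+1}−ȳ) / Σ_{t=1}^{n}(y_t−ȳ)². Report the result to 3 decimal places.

0.214

Mean ȳ = (70 + 67 + 63 + 61 + 68 + 69)/6 = 66.3333
Deviations from mean: 3.6667, 0.6667, -3.3333, -5.3333, 1.6667, 2.6667
Σ(y_t−ȳ)(y_{t+1}−ȳ) = (2.4444) + (-2.2222) + (17.7778) + (-8.8889) + (4.4444) = 13.5556
Denominator Σ(y_t−ȳ)² = 63.3333
r_1 = 13.5556 / 63.3333 = 0.214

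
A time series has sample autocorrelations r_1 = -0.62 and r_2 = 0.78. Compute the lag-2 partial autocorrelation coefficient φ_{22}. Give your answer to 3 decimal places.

0.643

φ_{22} = (r_2 − r_1²) / (1 − r_1²)
r_1² = (-0.62)² = 0.3844
Numerator = 0.78 − 0.3844 = 0.3956; denominator = 1 − 0.3844 = 0.6156
φ_{22} = 0.3956 / 0.6156 = 0.643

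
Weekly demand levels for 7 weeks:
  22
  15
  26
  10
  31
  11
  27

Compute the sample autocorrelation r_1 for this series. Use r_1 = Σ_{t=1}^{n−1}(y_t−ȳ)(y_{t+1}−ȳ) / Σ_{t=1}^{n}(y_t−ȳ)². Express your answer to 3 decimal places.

-0.891

Mean ȳ = (22 + 15 + 26 + 10 + 31 + 11 + 27)/7 = 20.2857
Numerator Σ_{t=1}^{6}(y_t−ȳ)(y_{t+1}−ȳ) = -370.0816
Denominator Σ(y_t−ȳ)² = 415.4286
r_1 = -370.0816 / 415.4286 = -0.891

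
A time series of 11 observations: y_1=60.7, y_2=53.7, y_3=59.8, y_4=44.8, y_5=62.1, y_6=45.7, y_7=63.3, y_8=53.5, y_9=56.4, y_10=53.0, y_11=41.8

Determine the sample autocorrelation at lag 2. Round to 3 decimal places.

Mean ȳ = (60.7 + 53.7 + 59.8 + 44.8 + 62.1 + 45.7 + 63.3 + 53.5 + 56.4 + 53.0 + 41.8)/11 = 54.0727
Numerator Σ_{t=1}^{9}(y_t−ȳ)(y_{t+2}−ȳ) = 237.4167
Denominator Σ(y_t−ȳ)² = 540.0418
r_2 = 237.4167 / 540.0418 = 0.440

0.440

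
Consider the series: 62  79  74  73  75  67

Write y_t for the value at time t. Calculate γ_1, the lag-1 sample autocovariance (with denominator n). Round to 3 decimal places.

Mean ȳ = (62 + 79 + 74 + 73 + 75 + 67)/6 = 71.6667
Σ_{t=1}^{5}(y_t−ȳ)(y_{t+1}−ȳ) = -61.7778
γ_1 = -61.7778 / 6 = -10.296

-10.296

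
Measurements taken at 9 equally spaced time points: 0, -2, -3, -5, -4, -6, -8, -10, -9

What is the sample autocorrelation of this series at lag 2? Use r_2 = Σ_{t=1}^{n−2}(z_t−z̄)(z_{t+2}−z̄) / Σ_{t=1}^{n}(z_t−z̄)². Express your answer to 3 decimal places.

Mean z̄ = (0 − 2 − 3 − 5 − 4 − 6 − 8 − 10 − 9)/9 = -5.2222
Σ(z_t−z̄)(z_{t+2}−z̄) = (11.6049) + (0.7160) + (2.7160) + (-0.1728) + (-3.3951) + (3.7160) + (10.4938) = 25.6790
Denominator Σ(z_t−z̄)² = 89.5556
r_2 = 25.6790 / 89.5556 = 0.287

0.287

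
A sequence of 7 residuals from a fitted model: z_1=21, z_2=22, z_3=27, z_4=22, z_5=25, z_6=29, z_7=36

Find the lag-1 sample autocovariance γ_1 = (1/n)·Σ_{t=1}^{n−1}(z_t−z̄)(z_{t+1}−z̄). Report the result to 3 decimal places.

6.143

Mean z̄ = (21 + 22 + 27 + 22 + 25 + 29 + 36)/7 = 26.0000
Σ_{t=1}^{6}(z_t−z̄)(z_{t+1}−z̄) = 43.0000
γ_1 = 43.0000 / 7 = 6.143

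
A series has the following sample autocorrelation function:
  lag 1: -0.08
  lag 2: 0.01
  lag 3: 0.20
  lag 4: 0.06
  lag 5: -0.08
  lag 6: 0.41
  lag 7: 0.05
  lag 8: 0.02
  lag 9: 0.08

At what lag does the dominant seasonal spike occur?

The largest autocorrelation is r_6 = 0.41; the remaining lags stay at or below 0.20.
The dominant spike at lag 6 indicates a seasonal period of 6.

6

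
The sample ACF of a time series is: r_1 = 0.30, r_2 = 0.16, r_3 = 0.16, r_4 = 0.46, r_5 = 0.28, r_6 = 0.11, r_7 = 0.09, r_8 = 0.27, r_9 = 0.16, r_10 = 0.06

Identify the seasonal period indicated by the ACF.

The largest autocorrelation is r_4 = 0.46; the remaining lags stay at or below 0.30. The elevated value at lag 1 (0.30), dropping to 0.16 at lag 2, reflects decaying short-term dependence rather than seasonality.
The dominant spike at lag 4 indicates a seasonal period of 4.

4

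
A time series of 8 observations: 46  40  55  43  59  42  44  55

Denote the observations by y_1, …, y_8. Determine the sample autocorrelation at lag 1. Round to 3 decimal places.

-0.549

Mean ȳ = (46 + 40 + 55 + 43 + 59 + 42 + 44 + 55)/8 = 48.0000
Numerator Σ_{t=1}^{7}(y_t−ȳ)(y_{t+1}−ȳ) = -200.0000
Denominator Σ(y_t−ȳ)² = 364.0000
r_1 = -200.0000 / 364.0000 = -0.549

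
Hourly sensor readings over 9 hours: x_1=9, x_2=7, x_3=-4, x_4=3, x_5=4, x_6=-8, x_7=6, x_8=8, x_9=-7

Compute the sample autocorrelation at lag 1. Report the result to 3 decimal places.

Mean x̄ = (9 + 7 − 4 + 3 + 4 − 8 + 6 + 8 − 7)/9 = 2.0000
Numerator Σ_{t=1}^{8}(x_t−x̄)(x_{t+1}−x̄) = -89.0000
Denominator Σ(x_t−x̄)² = 348.0000
r_1 = -89.0000 / 348.0000 = -0.256

-0.256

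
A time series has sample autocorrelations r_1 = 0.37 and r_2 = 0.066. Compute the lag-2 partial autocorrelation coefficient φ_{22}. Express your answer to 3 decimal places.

-0.082

φ_{22} = (r_2 − r_1²) / (1 − r_1²)
r_1² = (0.37)² = 0.1369
Numerator = 0.066 − 0.1369 = -0.0709; denominator = 1 − 0.1369 = 0.8631
φ_{22} = -0.0709 / 0.8631 = -0.082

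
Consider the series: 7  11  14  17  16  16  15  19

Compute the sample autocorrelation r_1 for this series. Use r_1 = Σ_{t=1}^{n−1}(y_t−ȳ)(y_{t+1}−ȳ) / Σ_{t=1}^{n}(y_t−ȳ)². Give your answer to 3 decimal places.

0.360

Mean ȳ = (7 + 11 + 14 + 17 + 16 + 16 + 15 + 19)/8 = 14.3750
Deviations from mean: -7.3750, -3.3750, -0.3750, 2.6250, 1.6250, 1.6250, 0.6250, 4.6250
Numerator Σ_{t=1}^{7}(y_t−ȳ)(y_{t+1}−ȳ) = 35.9844
Denominator Σ(y_t−ȳ)² = 99.8750
r_1 = 35.9844 / 99.8750 = 0.360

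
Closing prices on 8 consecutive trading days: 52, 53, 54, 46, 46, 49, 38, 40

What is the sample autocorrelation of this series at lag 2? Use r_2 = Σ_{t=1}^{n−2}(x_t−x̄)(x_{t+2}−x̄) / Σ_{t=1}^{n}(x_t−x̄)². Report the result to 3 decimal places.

Mean x̄ = (52 + 53 + 54 + 46 + 46 + 49 + 38 + 40)/8 = 47.2500
Deviations from mean: 4.7500, 5.7500, 6.7500, -1.2500, -1.2500, 1.7500, -9.2500, -7.2500
Numerator Σ_{t=1}^{6}(x_t−x̄)(x_{t+2}−x̄) = 13.1250
Denominator Σ(x_t−x̄)² = 245.5000
r_2 = 13.1250 / 245.5000 = 0.053

0.053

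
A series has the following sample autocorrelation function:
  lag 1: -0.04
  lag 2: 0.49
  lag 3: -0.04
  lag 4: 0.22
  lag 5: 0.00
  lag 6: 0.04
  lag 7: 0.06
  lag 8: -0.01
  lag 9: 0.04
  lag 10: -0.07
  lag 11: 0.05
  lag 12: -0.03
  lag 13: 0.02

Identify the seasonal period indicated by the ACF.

The largest autocorrelation is r_2 = 0.49, with a weaker echo at lag 4 (0.22); the remaining lags stay at or below 0.06.
The dominant spike at lag 2 indicates a seasonal period of 2.

2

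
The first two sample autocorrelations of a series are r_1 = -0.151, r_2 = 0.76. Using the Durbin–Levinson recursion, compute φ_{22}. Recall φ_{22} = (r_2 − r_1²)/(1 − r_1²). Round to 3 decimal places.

0.754

φ_{22} = (r_2 − r_1²) / (1 − r_1²)
r_1² = (-0.151)² = 0.022801
Numerator = 0.76 − 0.0228 = 0.7372; denominator = 1 − 0.0228 = 0.9772
φ_{22} = 0.7372 / 0.9772 = 0.754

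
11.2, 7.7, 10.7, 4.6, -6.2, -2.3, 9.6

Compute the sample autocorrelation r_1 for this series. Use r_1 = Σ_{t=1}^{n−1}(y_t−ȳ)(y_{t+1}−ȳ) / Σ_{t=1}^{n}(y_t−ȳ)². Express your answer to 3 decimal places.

Mean ȳ = (11.2 + 7.7 + 10.7 + 4.6 − 6.2 − 2.3 + 9.6)/7 = 5.0429
Deviations from mean: 6.1571, 2.6571, 5.6571, -0.4429, -11.2429, -7.3429, 4.5571
Numerator Σ_{t=1}^{6}(y_t−ȳ)(y_{t+1}−ȳ) = 82.9582
Denominator Σ(y_t−ȳ)² = 278.2571
r_1 = 82.9582 / 278.2571 = 0.298

0.298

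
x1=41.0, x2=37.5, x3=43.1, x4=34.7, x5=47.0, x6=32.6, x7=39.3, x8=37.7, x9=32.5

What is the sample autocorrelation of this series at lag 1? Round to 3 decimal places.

-0.574

Mean x̄ = (41.0 + 37.5 + 43.1 + 34.7 + 47.0 + 32.6 + 39.3 + 37.7 + 32.5)/9 = 38.3778
Numerator Σ_{t=1}^{8}(x_t−x̄)(x_{t+1}−x̄) = -107.3116
Denominator Σ(x_t−x̄)² = 187.0556
r_1 = -107.3116 / 187.0556 = -0.574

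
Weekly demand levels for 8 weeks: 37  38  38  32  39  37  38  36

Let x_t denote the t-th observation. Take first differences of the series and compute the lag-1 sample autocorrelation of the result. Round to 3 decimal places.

First differences Δx: 1, 0, -6, 7, -2, 1, -2
Mean of differences = -0.1429
Numerator Σ(Δx_t−Δx̄)(Δx_{t+1}−Δx̄) = -60.0204
Denominator Σ(Δx_t−Δx̄)² = 94.8571
r_1(Δx) = -60.0204 / 94.8571 = -0.633

-0.633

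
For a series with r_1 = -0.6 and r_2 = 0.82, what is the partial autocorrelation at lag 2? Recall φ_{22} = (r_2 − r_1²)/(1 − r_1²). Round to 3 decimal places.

0.719

φ_{22} = (r_2 − r_1²) / (1 − r_1²)
r_1² = (-0.6)² = 0.36
Numerator = 0.82 − 0.3600 = 0.4600; denominator = 1 − 0.3600 = 0.6400
φ_{22} = 0.4600 / 0.6400 = 0.719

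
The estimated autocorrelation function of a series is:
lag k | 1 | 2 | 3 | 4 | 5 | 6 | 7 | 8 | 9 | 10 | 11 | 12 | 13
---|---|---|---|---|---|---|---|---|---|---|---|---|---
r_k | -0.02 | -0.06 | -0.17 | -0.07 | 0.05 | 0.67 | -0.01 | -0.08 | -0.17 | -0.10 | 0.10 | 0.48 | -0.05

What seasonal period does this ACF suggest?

The largest autocorrelation is r_6 = 0.67, with a weaker echo at lag 12 (0.48); the remaining lags stay at or below 0.10.
The dominant spike at lag 6 indicates a seasonal period of 6.

6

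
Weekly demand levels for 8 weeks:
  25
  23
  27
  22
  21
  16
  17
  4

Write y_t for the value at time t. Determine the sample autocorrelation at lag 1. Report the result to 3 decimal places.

Mean ȳ = (25 + 23 + 27 + 22 + 21 + 16 + 17 + 4)/8 = 19.3750
Deviations from mean: 5.6250, 3.6250, 7.6250, 2.6250, 1.6250, -3.3750, -2.3750, -15.3750
Σ(y_t−ȳ)(y_{t+1}−ȳ) = (20.3906) + (27.6406) + (20.0156) + (4.2656) + (-5.4844) + (8.0156) + (36.5156) = 111.3594
Denominator Σ(y_t−ȳ)² = 365.8750
r_1 = 111.3594 / 365.8750 = 0.304

0.304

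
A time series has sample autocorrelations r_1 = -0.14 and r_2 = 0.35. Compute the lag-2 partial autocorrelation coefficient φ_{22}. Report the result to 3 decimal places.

φ_{22} = (r_2 − r_1²) / (1 − r_1²)
r_1² = (-0.14)² = 0.0196
Numerator = 0.35 − 0.0196 = 0.3304; denominator = 1 − 0.0196 = 0.9804
φ_{22} = 0.3304 / 0.9804 = 0.337

0.337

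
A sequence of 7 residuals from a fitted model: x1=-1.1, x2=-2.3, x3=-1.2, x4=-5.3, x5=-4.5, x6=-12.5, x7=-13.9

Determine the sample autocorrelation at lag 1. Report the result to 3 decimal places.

0.483

Mean x̄ = (-1.1 − 2.3 − 1.2 − 5.3 − 4.5 − 12.5 − 13.9)/7 = -5.8286
Deviations from mean: 4.7286, 3.5286, 4.6286, 0.5286, 1.3286, -6.6714, -8.0714
Σ(x_t−x̄)(x_{t+1}−x̄) = (16.6851) + (16.3322) + (2.4465) + (0.7022) + (-8.8635) + (53.8480) = 81.1506
Denominator Σ(x_t−x̄)² = 167.9343
r_1 = 81.1506 / 167.9343 = 0.483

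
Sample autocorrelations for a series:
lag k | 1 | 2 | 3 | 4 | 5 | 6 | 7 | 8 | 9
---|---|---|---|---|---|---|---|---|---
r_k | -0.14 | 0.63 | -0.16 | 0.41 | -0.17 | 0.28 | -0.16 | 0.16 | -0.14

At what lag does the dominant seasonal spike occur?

The largest autocorrelation is r_2 = 0.63, with weaker echoes at lags 4 (0.41), 6 (0.28) and 8 (0.16); the remaining lags stay at or below -0.14.
The dominant spike at lag 2 indicates a seasonal period of 2.

2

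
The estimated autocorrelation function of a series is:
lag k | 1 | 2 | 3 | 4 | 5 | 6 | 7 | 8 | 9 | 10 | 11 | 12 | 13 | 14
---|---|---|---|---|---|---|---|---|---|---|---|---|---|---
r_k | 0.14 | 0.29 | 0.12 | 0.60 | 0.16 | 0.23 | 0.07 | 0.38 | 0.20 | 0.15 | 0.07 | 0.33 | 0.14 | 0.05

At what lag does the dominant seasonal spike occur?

4

The largest autocorrelation is r_4 = 0.60, with weaker echoes at lags 8 (0.38) and 12 (0.33); the remaining lags stay at or below 0.29.
The dominant spike at lag 4 indicates a seasonal period of 4.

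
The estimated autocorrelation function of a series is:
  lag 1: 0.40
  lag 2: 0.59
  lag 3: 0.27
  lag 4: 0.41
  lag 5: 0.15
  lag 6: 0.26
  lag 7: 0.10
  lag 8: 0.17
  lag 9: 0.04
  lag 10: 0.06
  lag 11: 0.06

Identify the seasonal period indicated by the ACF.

The largest autocorrelation is r_2 = 0.59, with a weaker echo at lag 4 (0.41); the remaining lags stay at or below 0.40.
The dominant spike at lag 2 indicates a seasonal period of 2.

2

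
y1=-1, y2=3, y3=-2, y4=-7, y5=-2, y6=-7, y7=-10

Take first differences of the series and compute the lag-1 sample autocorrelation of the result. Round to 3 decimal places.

First differences Δy: 4, -5, -5, 5, -5, -3
Mean of differences = -1.5000
Numerator Σ(Δy_t−Δȳ)(Δy_{t+1}−Δȳ) = -47.2500
Denominator Σ(Δy_t−Δȳ)² = 111.5000
r_1(Δy) = -47.2500 / 111.5000 = -0.424

-0.424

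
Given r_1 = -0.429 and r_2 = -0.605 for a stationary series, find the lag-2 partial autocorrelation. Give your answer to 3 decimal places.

φ_{22} = (r_2 − r_1²) / (1 − r_1²)
r_1² = (-0.429)² = 0.184041
Numerator = -0.605 − 0.1840 = -0.7890; denominator = 1 − 0.1840 = 0.8160
φ_{22} = -0.7890 / 0.8160 = -0.967

-0.967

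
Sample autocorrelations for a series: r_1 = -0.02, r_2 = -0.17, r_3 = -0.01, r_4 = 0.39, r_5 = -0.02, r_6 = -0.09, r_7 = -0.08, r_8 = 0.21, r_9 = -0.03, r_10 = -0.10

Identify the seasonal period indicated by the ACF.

4

The largest autocorrelation is r_4 = 0.39, with a weaker echo at lag 8 (0.21); the remaining lags stay at or below -0.01.
The dominant spike at lag 4 indicates a seasonal period of 4.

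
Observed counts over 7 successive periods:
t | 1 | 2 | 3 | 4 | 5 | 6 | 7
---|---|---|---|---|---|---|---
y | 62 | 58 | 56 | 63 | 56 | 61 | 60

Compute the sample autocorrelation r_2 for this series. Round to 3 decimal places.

0.031

Mean ȳ = (62 + 58 + 56 + 63 + 56 + 61 + 60)/7 = 59.4286
Deviations from mean: 2.5714, -1.4286, -3.4286, 3.5714, -3.4286, 1.5714, 0.5714
Σ(y_t−ȳ)(y_{t+2}−ȳ) = (-8.8163) + (-5.1020) + (11.7551) + (5.6122) + (-1.9592) = 1.4898
Denominator Σ(y_t−ȳ)² = 47.7143
r_2 = 1.4898 / 47.7143 = 0.031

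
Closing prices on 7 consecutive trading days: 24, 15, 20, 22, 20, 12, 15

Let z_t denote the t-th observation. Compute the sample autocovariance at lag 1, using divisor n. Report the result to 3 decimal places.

Mean z̄ = (24 + 15 + 20 + 22 + 20 + 12 + 15)/7 = 18.2857
Deviations: 5.7143, -3.2857, 1.7143, 3.7143, 1.7143, -6.2857, -3.2857
Σ_{t=1}^{6}(z_t−z̄)(z_{t+1}−z̄) = -1.7959
γ_1 = -1.7959 / 7 = -0.257

-0.257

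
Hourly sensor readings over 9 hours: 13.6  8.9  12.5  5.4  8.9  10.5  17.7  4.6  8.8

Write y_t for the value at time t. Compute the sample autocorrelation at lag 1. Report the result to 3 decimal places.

Mean ȳ = (13.6 + 8.9 + 12.5 + 5.4 + 8.9 + 10.5 + 17.7 + 4.6 + 8.8)/9 = 10.1000
Numerator Σ_{t=1}^{8}(y_t−ȳ)(y_{t+1}−ȳ) = -44.8100
Denominator Σ(y_t−ȳ)² = 132.8400
r_1 = -44.8100 / 132.8400 = -0.337

-0.337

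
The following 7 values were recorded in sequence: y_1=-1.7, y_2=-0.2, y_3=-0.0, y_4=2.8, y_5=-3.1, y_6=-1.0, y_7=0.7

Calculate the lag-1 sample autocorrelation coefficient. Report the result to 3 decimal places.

Mean ȳ = (-1.7 − 0.2 − 0.0 + 2.8 − 3.1 − 1.0 + 0.7)/7 = -0.3571
Σ(y_t−ȳ)(y_{t+1}−ȳ) = (-0.2110) + (0.0561) + (1.1276) + (-8.6596) + (1.7633) + (-0.6796) = -6.6033
Denominator Σ(y_t−ȳ)² = 20.9771
r_1 = -6.6033 / 20.9771 = -0.315

-0.315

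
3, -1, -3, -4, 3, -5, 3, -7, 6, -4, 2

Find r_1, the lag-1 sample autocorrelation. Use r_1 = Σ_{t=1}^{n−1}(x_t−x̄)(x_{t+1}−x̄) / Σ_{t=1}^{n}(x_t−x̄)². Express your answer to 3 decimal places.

-0.745

Mean x̄ = (3 − 1 − 3 − 4 + 3 − 5 + 3 − 7 + 6 − 4 + 2)/11 = -0.6364
Numerator Σ_{t=1}^{10}(x_t−x̄)(x_{t+1}−x̄) = -133.0413
Denominator Σ(x_t−x̄)² = 178.5455
r_1 = -133.0413 / 178.5455 = -0.745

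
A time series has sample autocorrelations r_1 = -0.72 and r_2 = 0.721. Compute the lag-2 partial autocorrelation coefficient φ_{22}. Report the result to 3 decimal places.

φ_{22} = (r_2 − r_1²) / (1 − r_1²)
r_1² = (-0.72)² = 0.5184
Numerator = 0.721 − 0.5184 = 0.2026; denominator = 1 − 0.5184 = 0.4816
φ_{22} = 0.2026 / 0.4816 = 0.421

0.421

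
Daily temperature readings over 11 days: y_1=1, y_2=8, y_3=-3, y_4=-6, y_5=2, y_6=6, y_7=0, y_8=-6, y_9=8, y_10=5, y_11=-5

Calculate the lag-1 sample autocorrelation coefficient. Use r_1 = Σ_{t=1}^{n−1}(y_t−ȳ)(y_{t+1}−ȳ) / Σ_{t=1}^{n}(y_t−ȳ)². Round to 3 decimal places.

Mean ȳ = (1 + 8 − 3 − 6 + 2 + 6 + 0 − 6 + 8 + 5 − 5)/11 = 0.9091
Numerator Σ_{t=1}^{10}(y_t−ȳ)(y_{t+1}−ȳ) = -44.5537
Denominator Σ(y_t−ȳ)² = 290.9091
r_1 = -44.5537 / 290.9091 = -0.153

-0.153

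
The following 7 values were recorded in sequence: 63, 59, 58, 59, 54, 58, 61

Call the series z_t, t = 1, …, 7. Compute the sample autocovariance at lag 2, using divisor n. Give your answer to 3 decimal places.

Mean z̄ = (63 + 59 + 58 + 59 + 54 + 58 + 61)/7 = 58.8571
Deviations: 4.1429, 0.1429, -0.8571, 0.1429, -4.8571, -0.8571, 2.1429
Σ_{t=1}^{5}(z_t−z̄)(z_{t+2}−z̄) = -9.8980
γ_2 = -9.8980 / 7 = -1.414

-1.414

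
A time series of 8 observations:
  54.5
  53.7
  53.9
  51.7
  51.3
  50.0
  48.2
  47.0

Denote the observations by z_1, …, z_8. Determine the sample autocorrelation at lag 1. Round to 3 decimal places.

Mean z̄ = (54.5 + 53.7 + 53.9 + 51.7 + 51.3 + 50.0 + 48.2 + 47.0)/8 = 51.2875
Σ(z_t−z̄)(z_{t+1}−z̄) = (7.7502) + (6.3027) + (1.0777) + (0.0052) + (-0.0161) + (3.9752) + (13.2377) = 32.3323
Denominator Σ(z_t−z̄)² = 52.7088
r_1 = 32.3323 / 52.7088 = 0.613

0.613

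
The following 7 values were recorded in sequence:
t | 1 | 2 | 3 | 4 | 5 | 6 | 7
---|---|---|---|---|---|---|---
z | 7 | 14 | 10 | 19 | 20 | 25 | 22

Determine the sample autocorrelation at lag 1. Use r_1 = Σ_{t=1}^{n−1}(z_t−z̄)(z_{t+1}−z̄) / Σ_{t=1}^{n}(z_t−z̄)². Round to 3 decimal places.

Mean z̄ = (7 + 14 + 10 + 19 + 20 + 25 + 22)/7 = 16.7143
Numerator Σ_{t=1}^{6}(z_t−z̄)(z_{t+1}−z̄) = 107.7755
Denominator Σ(z_t−z̄)² = 259.4286
r_1 = 107.7755 / 259.4286 = 0.415

0.415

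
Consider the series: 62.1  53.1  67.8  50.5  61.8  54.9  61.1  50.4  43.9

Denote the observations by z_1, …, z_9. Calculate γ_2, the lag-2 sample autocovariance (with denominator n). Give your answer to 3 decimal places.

14.836

Mean z̄ = (62.1 + 53.1 + 67.8 + 50.5 + 61.8 + 54.9 + 61.1 + 50.4 + 43.9)/9 = 56.1778
Σ_{t=1}^{7}(z_t−z̄)(z_{t+2}−z̄) = 133.5246
γ_2 = 133.5246 / 9 = 14.836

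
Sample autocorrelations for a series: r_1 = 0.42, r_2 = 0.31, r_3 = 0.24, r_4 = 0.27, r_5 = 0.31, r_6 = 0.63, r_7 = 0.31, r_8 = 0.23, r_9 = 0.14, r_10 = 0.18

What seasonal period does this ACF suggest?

The largest autocorrelation is r_6 = 0.63; the remaining lags stay at or below 0.42. The elevated value at lag 1 (0.42), dropping to 0.31 at lag 2, reflects decaying short-term dependence rather than seasonality.
The dominant spike at lag 6 indicates a seasonal period of 6.

6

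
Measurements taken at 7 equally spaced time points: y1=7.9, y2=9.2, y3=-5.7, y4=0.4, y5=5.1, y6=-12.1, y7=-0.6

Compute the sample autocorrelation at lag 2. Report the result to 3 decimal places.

-0.226

Mean ȳ = (7.9 + 9.2 − 5.7 + 0.4 + 5.1 − 12.1 − 0.6)/7 = 0.6000
Σ(y_t−ȳ)(y_{t+2}−ȳ) = (-45.9900) + (-1.7200) + (-28.3500) + (2.5400) + (-5.4000) = -78.9200
Denominator Σ(y_t−ȳ)² = 349.9600
r_2 = -78.9200 / 349.9600 = -0.226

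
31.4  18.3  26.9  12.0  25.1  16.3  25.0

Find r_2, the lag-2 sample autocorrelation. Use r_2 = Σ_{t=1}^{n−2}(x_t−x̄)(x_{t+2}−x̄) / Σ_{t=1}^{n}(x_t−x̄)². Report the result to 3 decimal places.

0.595

Mean x̄ = (31.4 + 18.3 + 26.9 + 12.0 + 25.1 + 16.3 + 25.0)/7 = 22.1429
Numerator Σ_{t=1}^{5}(x_t−x̄)(x_{t+2}−x̄) = 164.7949
Denominator Σ(x_t−x̄)² = 277.0171
r_2 = 164.7949 / 277.0171 = 0.595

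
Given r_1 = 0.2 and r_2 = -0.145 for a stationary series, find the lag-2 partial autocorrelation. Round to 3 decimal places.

-0.193

φ_{22} = (r_2 − r_1²) / (1 − r_1²)
r_1² = (0.2)² = 0.04
Numerator = -0.145 − 0.0400 = -0.1850; denominator = 1 − 0.0400 = 0.9600
φ_{22} = -0.1850 / 0.9600 = -0.193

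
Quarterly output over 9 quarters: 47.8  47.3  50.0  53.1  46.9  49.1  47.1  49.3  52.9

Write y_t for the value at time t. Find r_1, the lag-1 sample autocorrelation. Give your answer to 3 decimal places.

-0.089

Mean ȳ = (47.8 + 47.3 + 50.0 + 53.1 + 46.9 + 49.1 + 47.1 + 49.3 + 52.9)/9 = 49.2778
Numerator Σ_{t=1}^{8}(y_t−ȳ)(y_{t+1}−ȳ) = -3.9916
Denominator Σ(y_t−ȳ)² = 44.7756
r_1 = -3.9916 / 44.7756 = -0.089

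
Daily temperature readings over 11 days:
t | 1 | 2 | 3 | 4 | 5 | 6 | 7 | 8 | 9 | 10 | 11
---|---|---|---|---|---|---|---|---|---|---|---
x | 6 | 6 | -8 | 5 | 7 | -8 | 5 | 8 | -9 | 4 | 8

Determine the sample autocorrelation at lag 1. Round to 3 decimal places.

Mean x̄ = (6 + 6 − 8 + 5 + 7 − 8 + 5 + 8 − 9 + 4 + 8)/11 = 2.1818
Numerator Σ_{t=1}^{10}(x_t−x̄)(x_{t+1}−x̄) = -175.5785
Denominator Σ(x_t−x̄)² = 471.6364
r_1 = -175.5785 / 471.6364 = -0.372

-0.372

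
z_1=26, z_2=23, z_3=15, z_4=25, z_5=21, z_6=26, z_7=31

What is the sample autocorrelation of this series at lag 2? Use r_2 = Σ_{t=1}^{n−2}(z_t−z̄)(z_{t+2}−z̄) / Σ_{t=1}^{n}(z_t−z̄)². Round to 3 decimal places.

Mean z̄ = (26 + 23 + 15 + 25 + 21 + 26 + 31)/7 = 23.8571
Numerator Σ_{t=1}^{5}(z_t−z̄)(z_{t+2}−z̄) = -12.6122
Denominator Σ(z_t−z̄)² = 148.8571
r_2 = -12.6122 / 148.8571 = -0.085

-0.085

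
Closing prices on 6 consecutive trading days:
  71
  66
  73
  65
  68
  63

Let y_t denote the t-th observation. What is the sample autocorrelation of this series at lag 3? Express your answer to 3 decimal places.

-0.481

Mean ȳ = (71 + 66 + 73 + 65 + 68 + 63)/6 = 67.6667
Deviations from mean: 3.3333, -1.6667, 5.3333, -2.6667, 0.3333, -4.6667
Σ(y_t−ȳ)(y_{t+3}−ȳ) = (-8.8889) + (-0.5556) + (-24.8889) = -34.3333
Denominator Σ(y_t−ȳ)² = 71.3333
r_3 = -34.3333 / 71.3333 = -0.481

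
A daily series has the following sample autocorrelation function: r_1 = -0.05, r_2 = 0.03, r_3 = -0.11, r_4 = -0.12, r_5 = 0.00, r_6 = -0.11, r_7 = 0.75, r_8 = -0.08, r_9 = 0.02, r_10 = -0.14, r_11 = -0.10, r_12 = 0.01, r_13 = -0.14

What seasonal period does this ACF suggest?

The largest autocorrelation is r_7 = 0.75; the remaining lags stay at or below 0.03.
The dominant spike at lag 7 indicates a seasonal period of 7.

7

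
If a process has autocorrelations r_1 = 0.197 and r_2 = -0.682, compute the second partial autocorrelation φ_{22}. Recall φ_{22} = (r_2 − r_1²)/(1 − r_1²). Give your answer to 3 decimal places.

φ_{22} = (r_2 − r_1²) / (1 − r_1²)
r_1² = (0.197)² = 0.038809
Numerator = -0.682 − 0.0388 = -0.7208; denominator = 1 − 0.0388 = 0.9612
φ_{22} = -0.7208 / 0.9612 = -0.750

-0.750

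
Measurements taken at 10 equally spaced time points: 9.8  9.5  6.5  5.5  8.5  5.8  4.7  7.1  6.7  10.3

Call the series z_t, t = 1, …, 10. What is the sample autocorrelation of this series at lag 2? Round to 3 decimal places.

-0.154

Mean z̄ = (9.8 + 9.5 + 6.5 + 5.5 + 8.5 + 5.8 + 4.7 + 7.1 + 6.7 + 10.3)/10 = 7.4400
Numerator Σ_{t=1}^{8}(z_t−z̄)(z_{t+2}−z̄) = -5.3212
Denominator Σ(z_t−z̄)² = 34.6240
r_2 = -5.3212 / 34.6240 = -0.154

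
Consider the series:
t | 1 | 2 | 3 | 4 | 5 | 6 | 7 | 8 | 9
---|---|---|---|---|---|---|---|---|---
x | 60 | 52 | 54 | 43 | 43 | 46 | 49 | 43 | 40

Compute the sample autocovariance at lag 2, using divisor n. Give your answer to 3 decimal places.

Mean x̄ = (60 + 52 + 54 + 43 + 43 + 46 + 49 + 43 + 40)/9 = 47.7778
Σ_{t=1}^{7}(x_t−x̄)(x_{t+2}−x̄) = 27.7901
γ_2 = 27.7901 / 9 = 3.088

3.088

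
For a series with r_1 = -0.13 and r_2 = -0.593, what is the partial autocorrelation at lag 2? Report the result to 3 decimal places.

φ_{22} = (r_2 − r_1²) / (1 − r_1²)
r_1² = (-0.13)² = 0.0169
Numerator = -0.593 − 0.0169 = -0.6099; denominator = 1 − 0.0169 = 0.9831
φ_{22} = -0.6099 / 0.9831 = -0.620

-0.620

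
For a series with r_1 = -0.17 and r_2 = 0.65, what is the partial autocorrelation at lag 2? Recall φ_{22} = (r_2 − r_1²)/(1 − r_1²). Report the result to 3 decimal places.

0.640

φ_{22} = (r_2 − r_1²) / (1 − r_1²)
r_1² = (-0.17)² = 0.0289
Numerator = 0.65 − 0.0289 = 0.6211; denominator = 1 − 0.0289 = 0.9711
φ_{22} = 0.6211 / 0.9711 = 0.640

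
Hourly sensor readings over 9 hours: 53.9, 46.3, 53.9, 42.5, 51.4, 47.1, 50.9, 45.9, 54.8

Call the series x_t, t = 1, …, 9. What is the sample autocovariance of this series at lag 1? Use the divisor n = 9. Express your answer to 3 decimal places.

Mean x̄ = (53.9 + 46.3 + 53.9 + 42.5 + 51.4 + 47.1 + 50.9 + 45.9 + 54.8)/9 = 49.6333
Σ_{t=1}^{8}(x_t−x̄)(x_{t+1}−x̄) = -103.1844
γ_1 = -103.1844 / 9 = -11.465

-11.465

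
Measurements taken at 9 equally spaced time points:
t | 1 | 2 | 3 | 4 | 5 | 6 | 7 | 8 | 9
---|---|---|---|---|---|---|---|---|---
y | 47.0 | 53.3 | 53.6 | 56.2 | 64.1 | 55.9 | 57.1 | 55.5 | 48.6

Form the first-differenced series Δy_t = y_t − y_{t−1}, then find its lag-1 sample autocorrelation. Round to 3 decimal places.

First differences Δy: 6.3, 0.3, 2.6, 7.9, -8.2, 1.2, -1.6, -6.9
Mean of differences = 0.2000
Numerator Σ(Δy_t−Δȳ)(Δy_{t+1}−Δȳ) = -42.7700
Denominator Σ(Δy_t−Δȳ)² = 227.4800
r_1(Δy) = -42.7700 / 227.4800 = -0.188

-0.188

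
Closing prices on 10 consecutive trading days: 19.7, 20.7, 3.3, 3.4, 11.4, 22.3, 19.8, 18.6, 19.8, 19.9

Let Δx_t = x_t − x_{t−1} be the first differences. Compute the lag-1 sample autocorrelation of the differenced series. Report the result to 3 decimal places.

First differences Δx: 1.0, -17.4, 0.1, 8.0, 10.9, -2.5, -1.2, 1.2, 0.1
Mean of differences = 0.0222
Numerator Σ(Δx_t−Δx̄)(Δx_{t+1}−Δx̄) = 43.3095
Denominator Σ(Δx_t−Δx̄)² = 495.7156
r_1(Δx) = 43.3095 / 495.7156 = 0.087

0.087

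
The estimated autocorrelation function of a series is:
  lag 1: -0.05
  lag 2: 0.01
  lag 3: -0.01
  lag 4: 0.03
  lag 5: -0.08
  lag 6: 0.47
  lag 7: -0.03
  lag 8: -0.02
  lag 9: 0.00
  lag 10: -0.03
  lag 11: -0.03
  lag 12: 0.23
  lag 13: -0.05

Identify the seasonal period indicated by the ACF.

6

The largest autocorrelation is r_6 = 0.47, with a weaker echo at lag 12 (0.23); the remaining lags stay at or below 0.03.
The dominant spike at lag 6 indicates a seasonal period of 6.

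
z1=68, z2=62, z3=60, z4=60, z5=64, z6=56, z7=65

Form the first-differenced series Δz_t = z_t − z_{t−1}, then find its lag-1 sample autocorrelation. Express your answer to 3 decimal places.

First differences Δz: -6, -2, 0, 4, -8, 9
Mean of differences = -0.5000
Numerator Σ(Δz_t−Δz̄)(Δz_{t+1}−Δz̄) = -95.2500
Denominator Σ(Δz_t−Δz̄)² = 199.5000
r_1(Δz) = -95.2500 / 199.5000 = -0.477

-0.477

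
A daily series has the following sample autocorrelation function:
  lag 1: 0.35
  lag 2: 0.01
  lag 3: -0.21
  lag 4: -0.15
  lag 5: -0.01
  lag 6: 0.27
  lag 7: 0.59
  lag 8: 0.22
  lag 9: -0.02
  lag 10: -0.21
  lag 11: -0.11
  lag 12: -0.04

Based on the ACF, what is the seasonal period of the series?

The largest autocorrelation is r_7 = 0.59; the remaining lags stay at or below 0.35. The elevated value at lag 1 (0.35), dropping to 0.01 at lag 2, reflects decaying short-term dependence rather than seasonality.
The dominant spike at lag 7 indicates a seasonal period of 7.

7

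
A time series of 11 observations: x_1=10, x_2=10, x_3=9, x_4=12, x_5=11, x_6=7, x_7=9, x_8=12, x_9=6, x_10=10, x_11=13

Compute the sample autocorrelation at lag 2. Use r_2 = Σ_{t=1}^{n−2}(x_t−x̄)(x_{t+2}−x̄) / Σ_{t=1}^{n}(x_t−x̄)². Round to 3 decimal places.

Mean x̄ = (10 + 10 + 9 + 12 + 11 + 7 + 9 + 12 + 6 + 10 + 13)/11 = 9.9091
Numerator Σ_{t=1}^{9}(x_t−x̄)(x_{t+2}−x̄) = -22.3802
Denominator Σ(x_t−x̄)² = 44.9091
r_2 = -22.3802 / 44.9091 = -0.498

-0.498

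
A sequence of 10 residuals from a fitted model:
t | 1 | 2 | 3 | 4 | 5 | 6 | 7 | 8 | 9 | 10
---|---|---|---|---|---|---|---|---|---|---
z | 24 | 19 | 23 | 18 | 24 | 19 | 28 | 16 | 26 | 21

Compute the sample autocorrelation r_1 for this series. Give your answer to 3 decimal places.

-0.833

Mean z̄ = (24 + 19 + 23 + 18 + 24 + 19 + 28 + 16 + 26 + 21)/10 = 21.8000
Numerator Σ_{t=1}^{9}(z_t−z̄)(z_{t+1}−z̄) = -109.6400
Denominator Σ(z_t−z̄)² = 131.6000
r_1 = -109.6400 / 131.6000 = -0.833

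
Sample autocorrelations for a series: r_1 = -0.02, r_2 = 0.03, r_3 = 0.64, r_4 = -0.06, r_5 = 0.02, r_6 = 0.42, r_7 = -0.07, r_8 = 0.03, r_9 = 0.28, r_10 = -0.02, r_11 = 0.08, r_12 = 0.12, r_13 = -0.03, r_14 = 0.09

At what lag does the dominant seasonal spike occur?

3

The largest autocorrelation is r_3 = 0.64, with weaker echoes at lags 6 (0.42) and 9 (0.28); the remaining lags stay at or below 0.12.
The dominant spike at lag 3 indicates a seasonal period of 3.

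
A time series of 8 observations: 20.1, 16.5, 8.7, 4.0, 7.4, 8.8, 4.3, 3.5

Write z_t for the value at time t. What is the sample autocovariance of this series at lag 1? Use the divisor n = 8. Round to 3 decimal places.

14.785

Mean z̄ = (20.1 + 16.5 + 8.7 + 4.0 + 7.4 + 8.8 + 4.3 + 3.5)/8 = 9.1625
Σ_{t=1}^{7}(z_t−z̄)(z_{t+1}−z̄) = 118.2823
γ_1 = 118.2823 / 8 = 14.785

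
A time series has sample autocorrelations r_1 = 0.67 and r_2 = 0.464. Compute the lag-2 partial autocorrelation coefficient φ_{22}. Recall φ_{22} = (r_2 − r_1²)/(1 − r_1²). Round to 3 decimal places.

φ_{22} = (r_2 − r_1²) / (1 − r_1²)
r_1² = (0.67)² = 0.4489
Numerator = 0.464 − 0.4489 = 0.0151; denominator = 1 − 0.4489 = 0.5511
φ_{22} = 0.0151 / 0.5511 = 0.027

0.027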